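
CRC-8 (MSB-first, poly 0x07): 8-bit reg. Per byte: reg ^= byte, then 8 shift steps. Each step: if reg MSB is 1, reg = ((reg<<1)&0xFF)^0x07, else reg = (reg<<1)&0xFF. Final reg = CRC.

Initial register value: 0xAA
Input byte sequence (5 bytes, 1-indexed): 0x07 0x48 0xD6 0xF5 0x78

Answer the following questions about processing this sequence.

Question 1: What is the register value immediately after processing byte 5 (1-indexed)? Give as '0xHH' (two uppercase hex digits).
After byte 1 (0x07): reg=0x4A
After byte 2 (0x48): reg=0x0E
After byte 3 (0xD6): reg=0x06
After byte 4 (0xF5): reg=0xD7
After byte 5 (0x78): reg=0x44

Answer: 0x44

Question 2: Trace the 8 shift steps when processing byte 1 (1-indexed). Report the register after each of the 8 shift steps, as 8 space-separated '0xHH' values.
Answer: 0x5D 0xBA 0x73 0xE6 0xCB 0x91 0x25 0x4A

Derivation:
Register before byte 1: 0xAA
After XOR with byte 0x07: 0xAD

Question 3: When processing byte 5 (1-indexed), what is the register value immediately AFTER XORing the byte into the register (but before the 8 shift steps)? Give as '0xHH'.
Register before byte 5: 0xD7
Byte 5: 0x78
0xD7 XOR 0x78 = 0xAF

Answer: 0xAF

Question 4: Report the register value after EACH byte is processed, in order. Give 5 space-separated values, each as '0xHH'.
0x4A 0x0E 0x06 0xD7 0x44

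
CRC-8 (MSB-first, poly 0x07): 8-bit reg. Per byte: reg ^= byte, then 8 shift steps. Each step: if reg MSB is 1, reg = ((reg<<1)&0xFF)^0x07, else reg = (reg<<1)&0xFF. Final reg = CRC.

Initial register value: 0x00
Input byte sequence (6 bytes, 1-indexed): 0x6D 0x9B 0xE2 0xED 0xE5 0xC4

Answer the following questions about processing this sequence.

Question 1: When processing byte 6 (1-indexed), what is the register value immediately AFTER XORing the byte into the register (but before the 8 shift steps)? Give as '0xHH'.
Register before byte 6: 0x83
Byte 6: 0xC4
0x83 XOR 0xC4 = 0x47

Answer: 0x47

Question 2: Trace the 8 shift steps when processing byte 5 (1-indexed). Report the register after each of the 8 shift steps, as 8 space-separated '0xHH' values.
After byte 1 (0x6D): reg=0x04
After byte 2 (0x9B): reg=0xD4
After byte 3 (0xE2): reg=0x82
After byte 4 (0xED): reg=0x0A
Register before byte 5: 0x0A
After XOR with byte 0xE5: 0xEF

Answer: 0xD9 0xB5 0x6D 0xDA 0xB3 0x61 0xC2 0x83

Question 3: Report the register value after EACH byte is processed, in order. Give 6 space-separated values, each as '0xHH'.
0x04 0xD4 0x82 0x0A 0x83 0xD2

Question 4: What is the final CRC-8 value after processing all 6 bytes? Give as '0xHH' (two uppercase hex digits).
Answer: 0xD2

Derivation:
After byte 1 (0x6D): reg=0x04
After byte 2 (0x9B): reg=0xD4
After byte 3 (0xE2): reg=0x82
After byte 4 (0xED): reg=0x0A
After byte 5 (0xE5): reg=0x83
After byte 6 (0xC4): reg=0xD2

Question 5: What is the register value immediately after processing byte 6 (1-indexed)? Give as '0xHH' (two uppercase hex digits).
After byte 1 (0x6D): reg=0x04
After byte 2 (0x9B): reg=0xD4
After byte 3 (0xE2): reg=0x82
After byte 4 (0xED): reg=0x0A
After byte 5 (0xE5): reg=0x83
After byte 6 (0xC4): reg=0xD2

Answer: 0xD2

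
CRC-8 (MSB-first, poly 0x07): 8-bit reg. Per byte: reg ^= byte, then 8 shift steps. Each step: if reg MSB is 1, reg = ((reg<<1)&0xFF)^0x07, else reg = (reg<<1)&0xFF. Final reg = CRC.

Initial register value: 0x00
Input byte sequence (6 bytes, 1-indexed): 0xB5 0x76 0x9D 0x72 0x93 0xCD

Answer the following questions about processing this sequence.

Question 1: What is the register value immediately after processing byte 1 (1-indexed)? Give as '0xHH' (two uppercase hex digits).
After byte 1 (0xB5): reg=0x02

Answer: 0x02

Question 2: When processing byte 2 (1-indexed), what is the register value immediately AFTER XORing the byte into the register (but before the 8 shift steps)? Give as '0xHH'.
Answer: 0x74

Derivation:
Register before byte 2: 0x02
Byte 2: 0x76
0x02 XOR 0x76 = 0x74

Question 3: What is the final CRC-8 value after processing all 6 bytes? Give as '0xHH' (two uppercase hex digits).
After byte 1 (0xB5): reg=0x02
After byte 2 (0x76): reg=0x4B
After byte 3 (0x9D): reg=0x2C
After byte 4 (0x72): reg=0x9D
After byte 5 (0x93): reg=0x2A
After byte 6 (0xCD): reg=0xBB

Answer: 0xBB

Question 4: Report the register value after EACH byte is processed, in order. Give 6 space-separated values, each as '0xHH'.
0x02 0x4B 0x2C 0x9D 0x2A 0xBB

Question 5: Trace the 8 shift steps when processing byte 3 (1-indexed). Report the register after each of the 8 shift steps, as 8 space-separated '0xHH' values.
After byte 1 (0xB5): reg=0x02
After byte 2 (0x76): reg=0x4B
Register before byte 3: 0x4B
After XOR with byte 0x9D: 0xD6

Answer: 0xAB 0x51 0xA2 0x43 0x86 0x0B 0x16 0x2C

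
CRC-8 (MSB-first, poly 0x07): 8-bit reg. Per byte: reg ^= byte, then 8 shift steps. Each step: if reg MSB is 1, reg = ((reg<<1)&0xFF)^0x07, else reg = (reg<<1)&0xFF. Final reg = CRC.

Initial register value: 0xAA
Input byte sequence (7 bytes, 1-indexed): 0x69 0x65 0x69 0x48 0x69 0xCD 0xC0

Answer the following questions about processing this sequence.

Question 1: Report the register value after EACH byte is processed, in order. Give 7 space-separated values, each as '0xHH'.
0x47 0xEE 0x9C 0x22 0xF6 0xA1 0x20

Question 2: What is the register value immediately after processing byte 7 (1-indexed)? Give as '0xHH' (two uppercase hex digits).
Answer: 0x20

Derivation:
After byte 1 (0x69): reg=0x47
After byte 2 (0x65): reg=0xEE
After byte 3 (0x69): reg=0x9C
After byte 4 (0x48): reg=0x22
After byte 5 (0x69): reg=0xF6
After byte 6 (0xCD): reg=0xA1
After byte 7 (0xC0): reg=0x20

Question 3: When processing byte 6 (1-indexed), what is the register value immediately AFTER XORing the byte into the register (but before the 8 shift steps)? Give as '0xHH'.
Register before byte 6: 0xF6
Byte 6: 0xCD
0xF6 XOR 0xCD = 0x3B

Answer: 0x3B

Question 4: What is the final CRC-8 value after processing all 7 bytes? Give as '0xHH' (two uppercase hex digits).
Answer: 0x20

Derivation:
After byte 1 (0x69): reg=0x47
After byte 2 (0x65): reg=0xEE
After byte 3 (0x69): reg=0x9C
After byte 4 (0x48): reg=0x22
After byte 5 (0x69): reg=0xF6
After byte 6 (0xCD): reg=0xA1
After byte 7 (0xC0): reg=0x20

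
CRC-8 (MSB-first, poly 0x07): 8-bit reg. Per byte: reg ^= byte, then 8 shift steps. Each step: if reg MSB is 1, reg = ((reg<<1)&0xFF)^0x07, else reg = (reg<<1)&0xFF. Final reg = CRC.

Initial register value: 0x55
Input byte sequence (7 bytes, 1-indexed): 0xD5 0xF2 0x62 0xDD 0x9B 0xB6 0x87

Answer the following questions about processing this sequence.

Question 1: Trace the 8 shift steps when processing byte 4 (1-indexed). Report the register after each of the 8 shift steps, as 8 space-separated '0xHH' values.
After byte 1 (0xD5): reg=0x89
After byte 2 (0xF2): reg=0x66
After byte 3 (0x62): reg=0x1C
Register before byte 4: 0x1C
After XOR with byte 0xDD: 0xC1

Answer: 0x85 0x0D 0x1A 0x34 0x68 0xD0 0xA7 0x49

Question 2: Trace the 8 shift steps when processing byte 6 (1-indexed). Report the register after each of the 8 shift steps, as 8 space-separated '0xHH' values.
Answer: 0x0B 0x16 0x2C 0x58 0xB0 0x67 0xCE 0x9B

Derivation:
After byte 1 (0xD5): reg=0x89
After byte 2 (0xF2): reg=0x66
After byte 3 (0x62): reg=0x1C
After byte 4 (0xDD): reg=0x49
After byte 5 (0x9B): reg=0x30
Register before byte 6: 0x30
After XOR with byte 0xB6: 0x86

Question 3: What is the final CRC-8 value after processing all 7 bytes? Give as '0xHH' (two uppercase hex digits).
Answer: 0x54

Derivation:
After byte 1 (0xD5): reg=0x89
After byte 2 (0xF2): reg=0x66
After byte 3 (0x62): reg=0x1C
After byte 4 (0xDD): reg=0x49
After byte 5 (0x9B): reg=0x30
After byte 6 (0xB6): reg=0x9B
After byte 7 (0x87): reg=0x54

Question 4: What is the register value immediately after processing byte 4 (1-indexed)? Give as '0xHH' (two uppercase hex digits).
After byte 1 (0xD5): reg=0x89
After byte 2 (0xF2): reg=0x66
After byte 3 (0x62): reg=0x1C
After byte 4 (0xDD): reg=0x49

Answer: 0x49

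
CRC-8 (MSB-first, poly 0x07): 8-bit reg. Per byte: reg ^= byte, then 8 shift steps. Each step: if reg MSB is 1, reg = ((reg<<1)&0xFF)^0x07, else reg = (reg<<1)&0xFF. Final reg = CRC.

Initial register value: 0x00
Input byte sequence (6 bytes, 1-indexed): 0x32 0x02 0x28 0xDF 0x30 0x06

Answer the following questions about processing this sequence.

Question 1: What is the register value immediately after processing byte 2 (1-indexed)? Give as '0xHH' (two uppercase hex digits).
After byte 1 (0x32): reg=0x9E
After byte 2 (0x02): reg=0xDD

Answer: 0xDD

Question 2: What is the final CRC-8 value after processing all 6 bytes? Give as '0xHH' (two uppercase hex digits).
After byte 1 (0x32): reg=0x9E
After byte 2 (0x02): reg=0xDD
After byte 3 (0x28): reg=0xC5
After byte 4 (0xDF): reg=0x46
After byte 5 (0x30): reg=0x45
After byte 6 (0x06): reg=0xCE

Answer: 0xCE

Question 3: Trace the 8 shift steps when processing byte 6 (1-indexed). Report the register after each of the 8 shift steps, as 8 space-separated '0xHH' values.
Answer: 0x86 0x0B 0x16 0x2C 0x58 0xB0 0x67 0xCE

Derivation:
After byte 1 (0x32): reg=0x9E
After byte 2 (0x02): reg=0xDD
After byte 3 (0x28): reg=0xC5
After byte 4 (0xDF): reg=0x46
After byte 5 (0x30): reg=0x45
Register before byte 6: 0x45
After XOR with byte 0x06: 0x43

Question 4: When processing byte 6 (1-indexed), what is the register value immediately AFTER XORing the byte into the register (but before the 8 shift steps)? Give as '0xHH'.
Register before byte 6: 0x45
Byte 6: 0x06
0x45 XOR 0x06 = 0x43

Answer: 0x43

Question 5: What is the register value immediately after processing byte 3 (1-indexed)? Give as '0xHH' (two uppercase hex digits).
Answer: 0xC5

Derivation:
After byte 1 (0x32): reg=0x9E
After byte 2 (0x02): reg=0xDD
After byte 3 (0x28): reg=0xC5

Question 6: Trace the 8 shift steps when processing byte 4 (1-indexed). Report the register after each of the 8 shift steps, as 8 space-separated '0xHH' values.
Answer: 0x34 0x68 0xD0 0xA7 0x49 0x92 0x23 0x46

Derivation:
After byte 1 (0x32): reg=0x9E
After byte 2 (0x02): reg=0xDD
After byte 3 (0x28): reg=0xC5
Register before byte 4: 0xC5
After XOR with byte 0xDF: 0x1A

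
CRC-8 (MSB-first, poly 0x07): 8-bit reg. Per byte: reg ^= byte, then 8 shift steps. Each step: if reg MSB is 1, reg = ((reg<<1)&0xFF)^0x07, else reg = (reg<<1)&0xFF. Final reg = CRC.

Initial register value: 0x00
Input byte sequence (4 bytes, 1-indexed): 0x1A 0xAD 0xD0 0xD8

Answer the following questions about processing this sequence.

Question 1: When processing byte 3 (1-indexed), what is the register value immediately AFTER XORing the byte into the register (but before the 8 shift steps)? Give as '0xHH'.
Answer: 0x4F

Derivation:
Register before byte 3: 0x9F
Byte 3: 0xD0
0x9F XOR 0xD0 = 0x4F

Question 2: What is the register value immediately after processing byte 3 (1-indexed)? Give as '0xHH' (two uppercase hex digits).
After byte 1 (0x1A): reg=0x46
After byte 2 (0xAD): reg=0x9F
After byte 3 (0xD0): reg=0xEA

Answer: 0xEA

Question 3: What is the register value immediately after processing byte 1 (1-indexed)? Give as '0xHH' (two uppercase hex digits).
Answer: 0x46

Derivation:
After byte 1 (0x1A): reg=0x46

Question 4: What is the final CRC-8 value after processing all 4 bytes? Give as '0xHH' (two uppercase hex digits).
Answer: 0x9E

Derivation:
After byte 1 (0x1A): reg=0x46
After byte 2 (0xAD): reg=0x9F
After byte 3 (0xD0): reg=0xEA
After byte 4 (0xD8): reg=0x9E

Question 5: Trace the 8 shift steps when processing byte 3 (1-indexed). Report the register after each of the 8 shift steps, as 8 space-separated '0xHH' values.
Answer: 0x9E 0x3B 0x76 0xEC 0xDF 0xB9 0x75 0xEA

Derivation:
After byte 1 (0x1A): reg=0x46
After byte 2 (0xAD): reg=0x9F
Register before byte 3: 0x9F
After XOR with byte 0xD0: 0x4F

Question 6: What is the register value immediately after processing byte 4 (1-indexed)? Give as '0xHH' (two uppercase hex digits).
Answer: 0x9E

Derivation:
After byte 1 (0x1A): reg=0x46
After byte 2 (0xAD): reg=0x9F
After byte 3 (0xD0): reg=0xEA
After byte 4 (0xD8): reg=0x9E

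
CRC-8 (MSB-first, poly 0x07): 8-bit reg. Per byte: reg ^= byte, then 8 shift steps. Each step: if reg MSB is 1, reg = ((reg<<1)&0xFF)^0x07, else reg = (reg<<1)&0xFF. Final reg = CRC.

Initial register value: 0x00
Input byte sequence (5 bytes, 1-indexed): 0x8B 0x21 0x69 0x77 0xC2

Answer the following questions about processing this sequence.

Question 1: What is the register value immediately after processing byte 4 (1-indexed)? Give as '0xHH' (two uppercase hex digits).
After byte 1 (0x8B): reg=0xB8
After byte 2 (0x21): reg=0xC6
After byte 3 (0x69): reg=0x44
After byte 4 (0x77): reg=0x99

Answer: 0x99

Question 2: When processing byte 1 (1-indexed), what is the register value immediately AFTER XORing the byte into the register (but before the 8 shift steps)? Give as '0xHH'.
Register before byte 1: 0x00
Byte 1: 0x8B
0x00 XOR 0x8B = 0x8B

Answer: 0x8B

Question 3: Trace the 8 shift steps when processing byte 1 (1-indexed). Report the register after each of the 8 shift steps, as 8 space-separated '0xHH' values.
Answer: 0x11 0x22 0x44 0x88 0x17 0x2E 0x5C 0xB8

Derivation:
Register before byte 1: 0x00
After XOR with byte 0x8B: 0x8B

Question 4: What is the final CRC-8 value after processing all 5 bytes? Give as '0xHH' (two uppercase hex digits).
Answer: 0x86

Derivation:
After byte 1 (0x8B): reg=0xB8
After byte 2 (0x21): reg=0xC6
After byte 3 (0x69): reg=0x44
After byte 4 (0x77): reg=0x99
After byte 5 (0xC2): reg=0x86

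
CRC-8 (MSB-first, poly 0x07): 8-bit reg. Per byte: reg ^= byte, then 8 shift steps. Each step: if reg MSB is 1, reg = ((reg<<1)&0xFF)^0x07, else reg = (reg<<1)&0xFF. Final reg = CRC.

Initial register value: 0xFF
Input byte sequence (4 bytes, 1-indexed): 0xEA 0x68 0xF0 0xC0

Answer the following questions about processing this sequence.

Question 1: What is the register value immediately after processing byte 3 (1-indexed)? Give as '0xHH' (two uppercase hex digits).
Answer: 0xE1

Derivation:
After byte 1 (0xEA): reg=0x6B
After byte 2 (0x68): reg=0x09
After byte 3 (0xF0): reg=0xE1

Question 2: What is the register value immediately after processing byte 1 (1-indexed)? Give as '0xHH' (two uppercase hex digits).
After byte 1 (0xEA): reg=0x6B

Answer: 0x6B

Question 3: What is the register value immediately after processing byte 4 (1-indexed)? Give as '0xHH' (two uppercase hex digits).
Answer: 0xE7

Derivation:
After byte 1 (0xEA): reg=0x6B
After byte 2 (0x68): reg=0x09
After byte 3 (0xF0): reg=0xE1
After byte 4 (0xC0): reg=0xE7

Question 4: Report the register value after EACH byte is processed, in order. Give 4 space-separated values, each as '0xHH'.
0x6B 0x09 0xE1 0xE7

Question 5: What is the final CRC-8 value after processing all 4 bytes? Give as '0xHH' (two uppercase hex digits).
After byte 1 (0xEA): reg=0x6B
After byte 2 (0x68): reg=0x09
After byte 3 (0xF0): reg=0xE1
After byte 4 (0xC0): reg=0xE7

Answer: 0xE7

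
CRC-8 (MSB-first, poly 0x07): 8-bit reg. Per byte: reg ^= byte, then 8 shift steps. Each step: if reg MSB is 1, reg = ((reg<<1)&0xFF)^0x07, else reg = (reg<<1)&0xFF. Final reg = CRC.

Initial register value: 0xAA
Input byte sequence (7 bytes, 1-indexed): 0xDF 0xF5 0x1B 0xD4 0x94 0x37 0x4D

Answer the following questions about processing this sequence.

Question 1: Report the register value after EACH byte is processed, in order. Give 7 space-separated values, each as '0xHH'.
0x4C 0x26 0xB3 0x32 0x7B 0xE3 0x43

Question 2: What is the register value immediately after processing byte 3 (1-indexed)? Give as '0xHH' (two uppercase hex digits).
Answer: 0xB3

Derivation:
After byte 1 (0xDF): reg=0x4C
After byte 2 (0xF5): reg=0x26
After byte 3 (0x1B): reg=0xB3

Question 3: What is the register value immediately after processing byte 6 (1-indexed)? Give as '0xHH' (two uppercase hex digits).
After byte 1 (0xDF): reg=0x4C
After byte 2 (0xF5): reg=0x26
After byte 3 (0x1B): reg=0xB3
After byte 4 (0xD4): reg=0x32
After byte 5 (0x94): reg=0x7B
After byte 6 (0x37): reg=0xE3

Answer: 0xE3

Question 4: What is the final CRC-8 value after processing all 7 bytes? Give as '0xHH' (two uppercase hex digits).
After byte 1 (0xDF): reg=0x4C
After byte 2 (0xF5): reg=0x26
After byte 3 (0x1B): reg=0xB3
After byte 4 (0xD4): reg=0x32
After byte 5 (0x94): reg=0x7B
After byte 6 (0x37): reg=0xE3
After byte 7 (0x4D): reg=0x43

Answer: 0x43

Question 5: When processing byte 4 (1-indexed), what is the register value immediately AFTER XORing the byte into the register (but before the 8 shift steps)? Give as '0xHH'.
Answer: 0x67

Derivation:
Register before byte 4: 0xB3
Byte 4: 0xD4
0xB3 XOR 0xD4 = 0x67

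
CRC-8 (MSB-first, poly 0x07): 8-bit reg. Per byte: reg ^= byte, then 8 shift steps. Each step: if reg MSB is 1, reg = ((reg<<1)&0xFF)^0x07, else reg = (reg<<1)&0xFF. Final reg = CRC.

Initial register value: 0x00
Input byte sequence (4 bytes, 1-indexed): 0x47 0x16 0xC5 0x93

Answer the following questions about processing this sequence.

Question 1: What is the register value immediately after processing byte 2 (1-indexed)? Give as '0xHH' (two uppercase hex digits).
Answer: 0x52

Derivation:
After byte 1 (0x47): reg=0xD2
After byte 2 (0x16): reg=0x52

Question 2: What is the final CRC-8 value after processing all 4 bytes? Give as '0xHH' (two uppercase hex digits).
After byte 1 (0x47): reg=0xD2
After byte 2 (0x16): reg=0x52
After byte 3 (0xC5): reg=0xEC
After byte 4 (0x93): reg=0x7A

Answer: 0x7A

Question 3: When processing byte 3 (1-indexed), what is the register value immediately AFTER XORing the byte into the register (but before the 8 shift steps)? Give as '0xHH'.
Answer: 0x97

Derivation:
Register before byte 3: 0x52
Byte 3: 0xC5
0x52 XOR 0xC5 = 0x97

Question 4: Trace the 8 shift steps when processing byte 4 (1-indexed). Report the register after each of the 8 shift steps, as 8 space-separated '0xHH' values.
Answer: 0xFE 0xFB 0xF1 0xE5 0xCD 0x9D 0x3D 0x7A

Derivation:
After byte 1 (0x47): reg=0xD2
After byte 2 (0x16): reg=0x52
After byte 3 (0xC5): reg=0xEC
Register before byte 4: 0xEC
After XOR with byte 0x93: 0x7F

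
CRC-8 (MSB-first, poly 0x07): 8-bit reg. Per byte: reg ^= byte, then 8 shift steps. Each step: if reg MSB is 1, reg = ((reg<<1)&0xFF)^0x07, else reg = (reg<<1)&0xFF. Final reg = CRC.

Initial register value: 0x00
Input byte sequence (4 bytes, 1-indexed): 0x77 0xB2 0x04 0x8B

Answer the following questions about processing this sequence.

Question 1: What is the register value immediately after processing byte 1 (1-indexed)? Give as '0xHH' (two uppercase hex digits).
Answer: 0x42

Derivation:
After byte 1 (0x77): reg=0x42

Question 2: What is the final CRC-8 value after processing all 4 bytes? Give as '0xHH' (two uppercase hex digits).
After byte 1 (0x77): reg=0x42
After byte 2 (0xB2): reg=0xDE
After byte 3 (0x04): reg=0x08
After byte 4 (0x8B): reg=0x80

Answer: 0x80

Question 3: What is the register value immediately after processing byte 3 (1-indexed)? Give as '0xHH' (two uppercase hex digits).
Answer: 0x08

Derivation:
After byte 1 (0x77): reg=0x42
After byte 2 (0xB2): reg=0xDE
After byte 3 (0x04): reg=0x08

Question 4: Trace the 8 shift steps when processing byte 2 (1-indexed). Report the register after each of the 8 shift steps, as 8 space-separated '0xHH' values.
Answer: 0xE7 0xC9 0x95 0x2D 0x5A 0xB4 0x6F 0xDE

Derivation:
After byte 1 (0x77): reg=0x42
Register before byte 2: 0x42
After XOR with byte 0xB2: 0xF0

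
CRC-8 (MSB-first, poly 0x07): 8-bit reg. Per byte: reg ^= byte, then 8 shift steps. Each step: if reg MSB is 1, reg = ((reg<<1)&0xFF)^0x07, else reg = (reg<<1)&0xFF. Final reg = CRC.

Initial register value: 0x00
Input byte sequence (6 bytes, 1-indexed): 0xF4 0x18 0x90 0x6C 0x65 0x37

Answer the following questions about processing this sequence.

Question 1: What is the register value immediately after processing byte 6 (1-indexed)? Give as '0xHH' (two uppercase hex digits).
Answer: 0xE8

Derivation:
After byte 1 (0xF4): reg=0xC2
After byte 2 (0x18): reg=0x08
After byte 3 (0x90): reg=0xC1
After byte 4 (0x6C): reg=0x4A
After byte 5 (0x65): reg=0xCD
After byte 6 (0x37): reg=0xE8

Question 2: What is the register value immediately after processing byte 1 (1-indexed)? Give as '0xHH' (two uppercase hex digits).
After byte 1 (0xF4): reg=0xC2

Answer: 0xC2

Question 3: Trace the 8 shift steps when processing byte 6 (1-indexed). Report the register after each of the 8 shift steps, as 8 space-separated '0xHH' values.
Answer: 0xF3 0xE1 0xC5 0x8D 0x1D 0x3A 0x74 0xE8

Derivation:
After byte 1 (0xF4): reg=0xC2
After byte 2 (0x18): reg=0x08
After byte 3 (0x90): reg=0xC1
After byte 4 (0x6C): reg=0x4A
After byte 5 (0x65): reg=0xCD
Register before byte 6: 0xCD
After XOR with byte 0x37: 0xFA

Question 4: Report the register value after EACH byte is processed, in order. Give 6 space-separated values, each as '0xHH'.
0xC2 0x08 0xC1 0x4A 0xCD 0xE8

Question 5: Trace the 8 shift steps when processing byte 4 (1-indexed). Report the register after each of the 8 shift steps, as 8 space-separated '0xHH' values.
Answer: 0x5D 0xBA 0x73 0xE6 0xCB 0x91 0x25 0x4A

Derivation:
After byte 1 (0xF4): reg=0xC2
After byte 2 (0x18): reg=0x08
After byte 3 (0x90): reg=0xC1
Register before byte 4: 0xC1
After XOR with byte 0x6C: 0xAD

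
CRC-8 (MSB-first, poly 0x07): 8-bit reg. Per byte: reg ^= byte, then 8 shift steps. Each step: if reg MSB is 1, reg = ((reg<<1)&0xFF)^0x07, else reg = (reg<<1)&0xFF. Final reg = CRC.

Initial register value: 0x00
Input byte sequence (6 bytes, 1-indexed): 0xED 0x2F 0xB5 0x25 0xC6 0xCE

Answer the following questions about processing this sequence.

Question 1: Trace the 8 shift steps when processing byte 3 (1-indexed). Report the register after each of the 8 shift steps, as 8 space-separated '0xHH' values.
Answer: 0xA3 0x41 0x82 0x03 0x06 0x0C 0x18 0x30

Derivation:
After byte 1 (0xED): reg=0x8D
After byte 2 (0x2F): reg=0x67
Register before byte 3: 0x67
After XOR with byte 0xB5: 0xD2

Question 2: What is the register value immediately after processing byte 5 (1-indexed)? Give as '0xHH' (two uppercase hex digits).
Answer: 0x4A

Derivation:
After byte 1 (0xED): reg=0x8D
After byte 2 (0x2F): reg=0x67
After byte 3 (0xB5): reg=0x30
After byte 4 (0x25): reg=0x6B
After byte 5 (0xC6): reg=0x4A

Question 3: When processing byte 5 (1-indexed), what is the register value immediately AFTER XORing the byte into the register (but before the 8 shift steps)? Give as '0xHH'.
Register before byte 5: 0x6B
Byte 5: 0xC6
0x6B XOR 0xC6 = 0xAD

Answer: 0xAD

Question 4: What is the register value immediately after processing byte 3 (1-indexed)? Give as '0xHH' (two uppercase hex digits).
Answer: 0x30

Derivation:
After byte 1 (0xED): reg=0x8D
After byte 2 (0x2F): reg=0x67
After byte 3 (0xB5): reg=0x30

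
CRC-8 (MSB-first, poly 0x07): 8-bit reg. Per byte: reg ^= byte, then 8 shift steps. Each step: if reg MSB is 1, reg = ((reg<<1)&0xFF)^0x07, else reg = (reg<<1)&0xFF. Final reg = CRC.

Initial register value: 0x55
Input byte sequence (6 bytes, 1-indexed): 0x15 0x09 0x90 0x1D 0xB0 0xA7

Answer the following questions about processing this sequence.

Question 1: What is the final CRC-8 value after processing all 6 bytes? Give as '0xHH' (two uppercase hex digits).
After byte 1 (0x15): reg=0xC7
After byte 2 (0x09): reg=0x64
After byte 3 (0x90): reg=0xC2
After byte 4 (0x1D): reg=0x13
After byte 5 (0xB0): reg=0x60
After byte 6 (0xA7): reg=0x5B

Answer: 0x5B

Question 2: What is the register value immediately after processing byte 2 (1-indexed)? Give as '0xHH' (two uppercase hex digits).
Answer: 0x64

Derivation:
After byte 1 (0x15): reg=0xC7
After byte 2 (0x09): reg=0x64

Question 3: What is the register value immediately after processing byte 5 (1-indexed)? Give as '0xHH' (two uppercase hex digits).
Answer: 0x60

Derivation:
After byte 1 (0x15): reg=0xC7
After byte 2 (0x09): reg=0x64
After byte 3 (0x90): reg=0xC2
After byte 4 (0x1D): reg=0x13
After byte 5 (0xB0): reg=0x60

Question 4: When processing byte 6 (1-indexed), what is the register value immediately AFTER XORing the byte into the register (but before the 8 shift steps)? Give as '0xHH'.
Answer: 0xC7

Derivation:
Register before byte 6: 0x60
Byte 6: 0xA7
0x60 XOR 0xA7 = 0xC7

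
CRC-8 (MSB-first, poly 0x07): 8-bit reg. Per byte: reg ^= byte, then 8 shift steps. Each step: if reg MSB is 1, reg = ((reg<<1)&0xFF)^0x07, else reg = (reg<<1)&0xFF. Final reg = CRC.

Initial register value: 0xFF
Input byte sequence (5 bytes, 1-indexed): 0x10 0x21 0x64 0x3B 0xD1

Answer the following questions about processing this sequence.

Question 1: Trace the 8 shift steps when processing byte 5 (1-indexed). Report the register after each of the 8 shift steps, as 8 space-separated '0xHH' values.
Answer: 0x9E 0x3B 0x76 0xEC 0xDF 0xB9 0x75 0xEA

Derivation:
After byte 1 (0x10): reg=0x83
After byte 2 (0x21): reg=0x67
After byte 3 (0x64): reg=0x09
After byte 4 (0x3B): reg=0x9E
Register before byte 5: 0x9E
After XOR with byte 0xD1: 0x4F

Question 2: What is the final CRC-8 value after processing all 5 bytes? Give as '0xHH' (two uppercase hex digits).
After byte 1 (0x10): reg=0x83
After byte 2 (0x21): reg=0x67
After byte 3 (0x64): reg=0x09
After byte 4 (0x3B): reg=0x9E
After byte 5 (0xD1): reg=0xEA

Answer: 0xEA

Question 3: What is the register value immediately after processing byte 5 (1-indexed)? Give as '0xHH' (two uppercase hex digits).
After byte 1 (0x10): reg=0x83
After byte 2 (0x21): reg=0x67
After byte 3 (0x64): reg=0x09
After byte 4 (0x3B): reg=0x9E
After byte 5 (0xD1): reg=0xEA

Answer: 0xEA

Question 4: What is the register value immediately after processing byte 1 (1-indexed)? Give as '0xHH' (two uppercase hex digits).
Answer: 0x83

Derivation:
After byte 1 (0x10): reg=0x83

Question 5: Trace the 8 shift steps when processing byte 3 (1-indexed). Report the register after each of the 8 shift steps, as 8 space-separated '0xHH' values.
After byte 1 (0x10): reg=0x83
After byte 2 (0x21): reg=0x67
Register before byte 3: 0x67
After XOR with byte 0x64: 0x03

Answer: 0x06 0x0C 0x18 0x30 0x60 0xC0 0x87 0x09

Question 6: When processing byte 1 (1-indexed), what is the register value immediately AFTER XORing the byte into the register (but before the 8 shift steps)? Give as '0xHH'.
Register before byte 1: 0xFF
Byte 1: 0x10
0xFF XOR 0x10 = 0xEF

Answer: 0xEF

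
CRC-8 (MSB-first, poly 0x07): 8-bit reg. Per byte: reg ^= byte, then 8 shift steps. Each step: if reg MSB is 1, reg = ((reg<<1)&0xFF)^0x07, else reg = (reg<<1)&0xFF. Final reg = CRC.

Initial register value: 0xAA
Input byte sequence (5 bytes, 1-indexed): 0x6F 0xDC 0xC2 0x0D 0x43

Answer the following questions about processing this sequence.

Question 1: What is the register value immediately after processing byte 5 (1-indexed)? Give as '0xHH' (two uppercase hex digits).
Answer: 0xEB

Derivation:
After byte 1 (0x6F): reg=0x55
After byte 2 (0xDC): reg=0xB6
After byte 3 (0xC2): reg=0x4B
After byte 4 (0x0D): reg=0xD5
After byte 5 (0x43): reg=0xEB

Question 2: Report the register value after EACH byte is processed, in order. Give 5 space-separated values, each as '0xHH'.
0x55 0xB6 0x4B 0xD5 0xEB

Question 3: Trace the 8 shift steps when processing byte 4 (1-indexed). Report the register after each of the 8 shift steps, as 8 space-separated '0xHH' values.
Answer: 0x8C 0x1F 0x3E 0x7C 0xF8 0xF7 0xE9 0xD5

Derivation:
After byte 1 (0x6F): reg=0x55
After byte 2 (0xDC): reg=0xB6
After byte 3 (0xC2): reg=0x4B
Register before byte 4: 0x4B
After XOR with byte 0x0D: 0x46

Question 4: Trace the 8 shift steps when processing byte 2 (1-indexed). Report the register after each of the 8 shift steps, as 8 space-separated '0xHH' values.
Answer: 0x15 0x2A 0x54 0xA8 0x57 0xAE 0x5B 0xB6

Derivation:
After byte 1 (0x6F): reg=0x55
Register before byte 2: 0x55
After XOR with byte 0xDC: 0x89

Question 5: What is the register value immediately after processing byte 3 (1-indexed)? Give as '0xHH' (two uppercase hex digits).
After byte 1 (0x6F): reg=0x55
After byte 2 (0xDC): reg=0xB6
After byte 3 (0xC2): reg=0x4B

Answer: 0x4B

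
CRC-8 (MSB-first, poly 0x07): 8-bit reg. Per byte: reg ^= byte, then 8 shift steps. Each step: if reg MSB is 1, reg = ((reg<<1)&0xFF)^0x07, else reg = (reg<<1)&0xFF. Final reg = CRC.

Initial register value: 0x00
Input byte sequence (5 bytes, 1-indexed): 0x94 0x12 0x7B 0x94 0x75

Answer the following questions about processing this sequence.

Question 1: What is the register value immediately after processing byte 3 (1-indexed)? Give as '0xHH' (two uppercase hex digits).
Answer: 0x19

Derivation:
After byte 1 (0x94): reg=0xE5
After byte 2 (0x12): reg=0xCB
After byte 3 (0x7B): reg=0x19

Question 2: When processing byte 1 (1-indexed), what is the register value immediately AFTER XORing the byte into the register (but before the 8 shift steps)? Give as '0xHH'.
Register before byte 1: 0x00
Byte 1: 0x94
0x00 XOR 0x94 = 0x94

Answer: 0x94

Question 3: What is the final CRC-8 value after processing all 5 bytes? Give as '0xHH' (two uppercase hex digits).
Answer: 0x13

Derivation:
After byte 1 (0x94): reg=0xE5
After byte 2 (0x12): reg=0xCB
After byte 3 (0x7B): reg=0x19
After byte 4 (0x94): reg=0xAA
After byte 5 (0x75): reg=0x13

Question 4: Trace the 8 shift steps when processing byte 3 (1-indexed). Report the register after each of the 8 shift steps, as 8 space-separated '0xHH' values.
Answer: 0x67 0xCE 0x9B 0x31 0x62 0xC4 0x8F 0x19

Derivation:
After byte 1 (0x94): reg=0xE5
After byte 2 (0x12): reg=0xCB
Register before byte 3: 0xCB
After XOR with byte 0x7B: 0xB0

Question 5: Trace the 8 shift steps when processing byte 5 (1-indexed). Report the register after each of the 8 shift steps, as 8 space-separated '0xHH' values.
After byte 1 (0x94): reg=0xE5
After byte 2 (0x12): reg=0xCB
After byte 3 (0x7B): reg=0x19
After byte 4 (0x94): reg=0xAA
Register before byte 5: 0xAA
After XOR with byte 0x75: 0xDF

Answer: 0xB9 0x75 0xEA 0xD3 0xA1 0x45 0x8A 0x13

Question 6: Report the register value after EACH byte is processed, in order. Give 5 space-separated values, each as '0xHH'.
0xE5 0xCB 0x19 0xAA 0x13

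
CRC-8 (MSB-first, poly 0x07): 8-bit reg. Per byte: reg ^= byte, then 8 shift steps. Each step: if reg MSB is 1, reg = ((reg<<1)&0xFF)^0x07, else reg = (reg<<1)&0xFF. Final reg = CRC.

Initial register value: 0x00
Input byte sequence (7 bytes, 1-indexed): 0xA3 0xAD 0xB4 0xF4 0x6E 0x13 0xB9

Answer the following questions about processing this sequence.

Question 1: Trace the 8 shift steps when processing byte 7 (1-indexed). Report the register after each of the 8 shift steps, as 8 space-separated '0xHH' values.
Answer: 0x9E 0x3B 0x76 0xEC 0xDF 0xB9 0x75 0xEA

Derivation:
After byte 1 (0xA3): reg=0x60
After byte 2 (0xAD): reg=0x6D
After byte 3 (0xB4): reg=0x01
After byte 4 (0xF4): reg=0xC5
After byte 5 (0x6E): reg=0x58
After byte 6 (0x13): reg=0xF6
Register before byte 7: 0xF6
After XOR with byte 0xB9: 0x4F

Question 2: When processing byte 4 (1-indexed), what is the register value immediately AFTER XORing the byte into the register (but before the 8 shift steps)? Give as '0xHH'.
Register before byte 4: 0x01
Byte 4: 0xF4
0x01 XOR 0xF4 = 0xF5

Answer: 0xF5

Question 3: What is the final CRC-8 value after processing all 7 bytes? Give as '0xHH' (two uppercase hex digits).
After byte 1 (0xA3): reg=0x60
After byte 2 (0xAD): reg=0x6D
After byte 3 (0xB4): reg=0x01
After byte 4 (0xF4): reg=0xC5
After byte 5 (0x6E): reg=0x58
After byte 6 (0x13): reg=0xF6
After byte 7 (0xB9): reg=0xEA

Answer: 0xEA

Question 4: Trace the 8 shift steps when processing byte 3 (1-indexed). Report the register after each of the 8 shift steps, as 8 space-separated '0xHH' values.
After byte 1 (0xA3): reg=0x60
After byte 2 (0xAD): reg=0x6D
Register before byte 3: 0x6D
After XOR with byte 0xB4: 0xD9

Answer: 0xB5 0x6D 0xDA 0xB3 0x61 0xC2 0x83 0x01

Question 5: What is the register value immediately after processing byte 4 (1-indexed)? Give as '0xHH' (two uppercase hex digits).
After byte 1 (0xA3): reg=0x60
After byte 2 (0xAD): reg=0x6D
After byte 3 (0xB4): reg=0x01
After byte 4 (0xF4): reg=0xC5

Answer: 0xC5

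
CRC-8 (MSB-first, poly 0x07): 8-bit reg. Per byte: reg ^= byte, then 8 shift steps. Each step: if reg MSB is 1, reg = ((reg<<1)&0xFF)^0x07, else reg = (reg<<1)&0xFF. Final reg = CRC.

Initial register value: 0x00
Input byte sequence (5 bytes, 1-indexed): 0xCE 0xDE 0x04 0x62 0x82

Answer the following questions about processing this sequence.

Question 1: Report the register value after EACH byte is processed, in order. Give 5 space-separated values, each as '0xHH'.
0x64 0x2F 0xD1 0x10 0xF7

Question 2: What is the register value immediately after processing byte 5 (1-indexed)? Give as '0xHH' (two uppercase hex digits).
Answer: 0xF7

Derivation:
After byte 1 (0xCE): reg=0x64
After byte 2 (0xDE): reg=0x2F
After byte 3 (0x04): reg=0xD1
After byte 4 (0x62): reg=0x10
After byte 5 (0x82): reg=0xF7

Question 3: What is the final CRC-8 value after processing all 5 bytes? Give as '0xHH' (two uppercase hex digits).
Answer: 0xF7

Derivation:
After byte 1 (0xCE): reg=0x64
After byte 2 (0xDE): reg=0x2F
After byte 3 (0x04): reg=0xD1
After byte 4 (0x62): reg=0x10
After byte 5 (0x82): reg=0xF7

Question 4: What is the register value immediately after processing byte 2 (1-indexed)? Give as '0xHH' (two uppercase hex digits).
After byte 1 (0xCE): reg=0x64
After byte 2 (0xDE): reg=0x2F

Answer: 0x2F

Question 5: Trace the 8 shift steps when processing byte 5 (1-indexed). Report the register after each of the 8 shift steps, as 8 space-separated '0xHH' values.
After byte 1 (0xCE): reg=0x64
After byte 2 (0xDE): reg=0x2F
After byte 3 (0x04): reg=0xD1
After byte 4 (0x62): reg=0x10
Register before byte 5: 0x10
After XOR with byte 0x82: 0x92

Answer: 0x23 0x46 0x8C 0x1F 0x3E 0x7C 0xF8 0xF7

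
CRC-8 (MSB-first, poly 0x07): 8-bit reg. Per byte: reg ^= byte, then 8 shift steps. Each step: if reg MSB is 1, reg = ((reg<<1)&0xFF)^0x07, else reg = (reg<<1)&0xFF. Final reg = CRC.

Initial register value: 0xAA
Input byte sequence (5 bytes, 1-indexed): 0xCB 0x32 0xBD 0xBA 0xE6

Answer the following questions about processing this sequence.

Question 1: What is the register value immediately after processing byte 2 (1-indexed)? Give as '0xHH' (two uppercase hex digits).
After byte 1 (0xCB): reg=0x20
After byte 2 (0x32): reg=0x7E

Answer: 0x7E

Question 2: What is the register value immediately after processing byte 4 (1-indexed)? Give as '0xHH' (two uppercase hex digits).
Answer: 0xFD

Derivation:
After byte 1 (0xCB): reg=0x20
After byte 2 (0x32): reg=0x7E
After byte 3 (0xBD): reg=0x47
After byte 4 (0xBA): reg=0xFD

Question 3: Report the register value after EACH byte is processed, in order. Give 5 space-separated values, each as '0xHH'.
0x20 0x7E 0x47 0xFD 0x41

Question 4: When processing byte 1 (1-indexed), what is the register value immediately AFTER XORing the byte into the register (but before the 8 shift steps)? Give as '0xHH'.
Answer: 0x61

Derivation:
Register before byte 1: 0xAA
Byte 1: 0xCB
0xAA XOR 0xCB = 0x61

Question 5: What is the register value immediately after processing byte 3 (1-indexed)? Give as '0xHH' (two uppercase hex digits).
After byte 1 (0xCB): reg=0x20
After byte 2 (0x32): reg=0x7E
After byte 3 (0xBD): reg=0x47

Answer: 0x47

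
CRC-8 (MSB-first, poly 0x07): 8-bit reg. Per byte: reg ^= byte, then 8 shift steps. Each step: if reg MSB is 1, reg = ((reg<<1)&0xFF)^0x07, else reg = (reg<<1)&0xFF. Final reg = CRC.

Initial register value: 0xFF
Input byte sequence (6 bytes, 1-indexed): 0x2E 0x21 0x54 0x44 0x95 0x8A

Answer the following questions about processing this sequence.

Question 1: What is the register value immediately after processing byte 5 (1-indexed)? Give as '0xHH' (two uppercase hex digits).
After byte 1 (0x2E): reg=0x39
After byte 2 (0x21): reg=0x48
After byte 3 (0x54): reg=0x54
After byte 4 (0x44): reg=0x70
After byte 5 (0x95): reg=0xB5

Answer: 0xB5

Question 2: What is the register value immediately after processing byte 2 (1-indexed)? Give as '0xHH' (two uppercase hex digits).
After byte 1 (0x2E): reg=0x39
After byte 2 (0x21): reg=0x48

Answer: 0x48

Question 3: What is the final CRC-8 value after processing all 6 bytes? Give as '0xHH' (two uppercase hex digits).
After byte 1 (0x2E): reg=0x39
After byte 2 (0x21): reg=0x48
After byte 3 (0x54): reg=0x54
After byte 4 (0x44): reg=0x70
After byte 5 (0x95): reg=0xB5
After byte 6 (0x8A): reg=0xBD

Answer: 0xBD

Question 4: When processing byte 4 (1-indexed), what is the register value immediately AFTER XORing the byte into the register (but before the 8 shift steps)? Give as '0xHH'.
Register before byte 4: 0x54
Byte 4: 0x44
0x54 XOR 0x44 = 0x10

Answer: 0x10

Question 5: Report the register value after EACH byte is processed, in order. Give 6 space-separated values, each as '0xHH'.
0x39 0x48 0x54 0x70 0xB5 0xBD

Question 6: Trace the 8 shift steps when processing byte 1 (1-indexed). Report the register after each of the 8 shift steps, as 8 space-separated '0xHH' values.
Answer: 0xA5 0x4D 0x9A 0x33 0x66 0xCC 0x9F 0x39

Derivation:
Register before byte 1: 0xFF
After XOR with byte 0x2E: 0xD1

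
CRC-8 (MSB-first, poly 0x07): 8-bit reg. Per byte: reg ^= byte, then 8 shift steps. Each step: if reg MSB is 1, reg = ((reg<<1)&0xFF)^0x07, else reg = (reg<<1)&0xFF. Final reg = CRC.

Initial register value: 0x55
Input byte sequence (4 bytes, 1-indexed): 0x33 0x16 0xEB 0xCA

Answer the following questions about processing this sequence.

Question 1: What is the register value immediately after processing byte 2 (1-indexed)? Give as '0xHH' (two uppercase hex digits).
After byte 1 (0x33): reg=0x35
After byte 2 (0x16): reg=0xE9

Answer: 0xE9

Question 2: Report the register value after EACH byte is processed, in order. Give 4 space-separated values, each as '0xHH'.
0x35 0xE9 0x0E 0x52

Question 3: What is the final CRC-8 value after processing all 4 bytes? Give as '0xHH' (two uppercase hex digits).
After byte 1 (0x33): reg=0x35
After byte 2 (0x16): reg=0xE9
After byte 3 (0xEB): reg=0x0E
After byte 4 (0xCA): reg=0x52

Answer: 0x52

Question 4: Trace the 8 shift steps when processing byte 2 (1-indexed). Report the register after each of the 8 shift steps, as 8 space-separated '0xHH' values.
Answer: 0x46 0x8C 0x1F 0x3E 0x7C 0xF8 0xF7 0xE9

Derivation:
After byte 1 (0x33): reg=0x35
Register before byte 2: 0x35
After XOR with byte 0x16: 0x23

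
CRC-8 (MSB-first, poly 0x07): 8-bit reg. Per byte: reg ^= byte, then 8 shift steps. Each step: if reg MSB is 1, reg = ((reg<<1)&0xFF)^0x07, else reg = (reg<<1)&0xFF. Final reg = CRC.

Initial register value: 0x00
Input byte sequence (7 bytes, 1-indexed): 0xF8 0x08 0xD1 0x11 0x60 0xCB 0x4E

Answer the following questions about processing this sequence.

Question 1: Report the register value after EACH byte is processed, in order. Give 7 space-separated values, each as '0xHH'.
0xE6 0x84 0xAC 0x3A 0x81 0xF1 0x34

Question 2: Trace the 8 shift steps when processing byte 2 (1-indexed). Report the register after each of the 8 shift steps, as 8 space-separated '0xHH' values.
After byte 1 (0xF8): reg=0xE6
Register before byte 2: 0xE6
After XOR with byte 0x08: 0xEE

Answer: 0xDB 0xB1 0x65 0xCA 0x93 0x21 0x42 0x84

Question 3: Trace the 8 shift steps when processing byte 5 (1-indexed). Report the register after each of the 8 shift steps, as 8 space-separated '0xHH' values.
After byte 1 (0xF8): reg=0xE6
After byte 2 (0x08): reg=0x84
After byte 3 (0xD1): reg=0xAC
After byte 4 (0x11): reg=0x3A
Register before byte 5: 0x3A
After XOR with byte 0x60: 0x5A

Answer: 0xB4 0x6F 0xDE 0xBB 0x71 0xE2 0xC3 0x81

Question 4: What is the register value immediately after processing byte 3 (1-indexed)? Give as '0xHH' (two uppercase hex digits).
After byte 1 (0xF8): reg=0xE6
After byte 2 (0x08): reg=0x84
After byte 3 (0xD1): reg=0xAC

Answer: 0xAC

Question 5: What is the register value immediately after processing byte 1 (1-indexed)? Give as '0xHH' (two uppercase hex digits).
Answer: 0xE6

Derivation:
After byte 1 (0xF8): reg=0xE6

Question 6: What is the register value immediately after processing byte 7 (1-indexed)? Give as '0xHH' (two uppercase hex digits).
Answer: 0x34

Derivation:
After byte 1 (0xF8): reg=0xE6
After byte 2 (0x08): reg=0x84
After byte 3 (0xD1): reg=0xAC
After byte 4 (0x11): reg=0x3A
After byte 5 (0x60): reg=0x81
After byte 6 (0xCB): reg=0xF1
After byte 7 (0x4E): reg=0x34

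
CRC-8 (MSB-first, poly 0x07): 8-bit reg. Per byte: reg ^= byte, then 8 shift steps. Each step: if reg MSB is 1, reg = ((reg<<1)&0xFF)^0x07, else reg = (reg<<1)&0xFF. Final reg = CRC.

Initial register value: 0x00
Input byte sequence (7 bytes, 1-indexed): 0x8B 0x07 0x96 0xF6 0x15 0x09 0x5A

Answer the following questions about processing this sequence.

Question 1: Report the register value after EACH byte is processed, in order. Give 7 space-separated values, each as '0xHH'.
0xB8 0x34 0x67 0xFE 0x9F 0xEB 0x1E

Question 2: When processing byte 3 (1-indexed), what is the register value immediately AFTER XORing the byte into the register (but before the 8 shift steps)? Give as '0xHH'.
Answer: 0xA2

Derivation:
Register before byte 3: 0x34
Byte 3: 0x96
0x34 XOR 0x96 = 0xA2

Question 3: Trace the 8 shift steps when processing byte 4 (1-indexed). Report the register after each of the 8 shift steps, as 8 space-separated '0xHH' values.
Answer: 0x25 0x4A 0x94 0x2F 0x5E 0xBC 0x7F 0xFE

Derivation:
After byte 1 (0x8B): reg=0xB8
After byte 2 (0x07): reg=0x34
After byte 3 (0x96): reg=0x67
Register before byte 4: 0x67
After XOR with byte 0xF6: 0x91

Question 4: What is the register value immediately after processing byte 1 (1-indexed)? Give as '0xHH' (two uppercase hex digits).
Answer: 0xB8

Derivation:
After byte 1 (0x8B): reg=0xB8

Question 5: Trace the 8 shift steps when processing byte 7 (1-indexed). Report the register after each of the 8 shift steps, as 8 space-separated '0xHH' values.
After byte 1 (0x8B): reg=0xB8
After byte 2 (0x07): reg=0x34
After byte 3 (0x96): reg=0x67
After byte 4 (0xF6): reg=0xFE
After byte 5 (0x15): reg=0x9F
After byte 6 (0x09): reg=0xEB
Register before byte 7: 0xEB
After XOR with byte 0x5A: 0xB1

Answer: 0x65 0xCA 0x93 0x21 0x42 0x84 0x0F 0x1E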